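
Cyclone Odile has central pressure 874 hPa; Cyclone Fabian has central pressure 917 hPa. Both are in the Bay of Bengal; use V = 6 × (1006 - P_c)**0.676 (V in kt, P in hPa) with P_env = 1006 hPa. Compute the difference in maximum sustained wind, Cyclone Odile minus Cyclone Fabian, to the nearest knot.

38 kt

Cyclone Odile: ΔP = 132; V ≈ 6 × 132^0.676 ≈ 162.80 kt.
Cyclone Fabian: ΔP = 89; V ≈ 6 × 89^0.676 ≈ 124.72 kt.
Difference ≈ 162.80 − 124.72 = 38.08 → 38 kt.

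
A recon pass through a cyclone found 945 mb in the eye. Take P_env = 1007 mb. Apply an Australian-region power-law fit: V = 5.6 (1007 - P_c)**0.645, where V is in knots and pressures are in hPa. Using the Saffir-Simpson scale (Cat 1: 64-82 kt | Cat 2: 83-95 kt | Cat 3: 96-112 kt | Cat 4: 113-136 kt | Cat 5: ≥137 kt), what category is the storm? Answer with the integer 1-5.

ΔP = 1007 − 945 = 62 mb.
V ≈ 5.6 × 62^0.645 = 5.6 × 14.32 ≈ 80 kt.
80 kt falls in the Category 1 band.

1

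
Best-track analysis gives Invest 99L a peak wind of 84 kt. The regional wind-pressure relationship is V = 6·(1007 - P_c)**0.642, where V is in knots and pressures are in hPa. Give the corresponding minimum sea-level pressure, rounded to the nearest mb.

946 mb

ΔP = (V / 6)^(1/0.642) = (84/6)^1.558.
84/6 = 14.000; 14.000^1.558 ≈ 60.99 mb.
P_c = 1007 − 60.99 = 946.01 ≈ 946 mb.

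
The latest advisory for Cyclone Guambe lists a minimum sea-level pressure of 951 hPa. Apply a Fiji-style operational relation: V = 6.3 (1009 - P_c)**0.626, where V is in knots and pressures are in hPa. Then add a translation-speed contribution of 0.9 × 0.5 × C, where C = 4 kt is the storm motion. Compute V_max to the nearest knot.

82 kt

ΔP = 1009 − 951 = 58 hPa.
58^0.626 ≈ 12.703.
V ≈ 6.3 × 12.703 ≈ 80.0 kt.
Translation term: 0.9 × 0.5 × 4 = 1.8 kt.
Corrected V ≈ 81.8 kt → 82 kt.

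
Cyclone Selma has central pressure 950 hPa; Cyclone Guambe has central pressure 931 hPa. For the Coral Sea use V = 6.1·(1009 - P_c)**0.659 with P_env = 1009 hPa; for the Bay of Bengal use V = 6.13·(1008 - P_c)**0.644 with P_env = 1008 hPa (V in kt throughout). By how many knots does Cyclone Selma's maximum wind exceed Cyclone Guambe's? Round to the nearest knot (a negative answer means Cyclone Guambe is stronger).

-11 kt

Cyclone Selma: ΔP = 59; V ≈ 6.1 × 59^0.659 ≈ 89.60 kt.
Cyclone Guambe: ΔP = 77; V ≈ 6.13 × 77^0.644 ≈ 100.55 kt.
Difference ≈ 89.60 − 100.55 = -10.95 → -11 kt.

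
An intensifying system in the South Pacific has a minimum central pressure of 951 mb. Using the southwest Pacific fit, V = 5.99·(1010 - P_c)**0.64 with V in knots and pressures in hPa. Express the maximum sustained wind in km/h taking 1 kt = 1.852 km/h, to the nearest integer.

ΔP = 1010 − 951 = 59 mb.
V ≈ 5.99 × 59^0.64 = 5.99 × 13.594 ≈ 81.428 kt.
81.428 × 1.852 ≈ 150.80 km/h → 151 km/h.

151 km/h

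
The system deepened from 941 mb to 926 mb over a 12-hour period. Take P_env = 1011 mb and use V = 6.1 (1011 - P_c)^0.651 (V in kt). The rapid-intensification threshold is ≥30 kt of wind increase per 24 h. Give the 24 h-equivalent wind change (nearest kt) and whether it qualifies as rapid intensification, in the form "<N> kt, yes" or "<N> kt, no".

26 kt, no

V₁: ΔP = 70, V ≈ 6.1 × 70^0.651 ≈ 96.94 kt.
V₂: ΔP = 85, V ≈ 6.1 × 85^0.651 ≈ 110.00 kt.
ΔV over 12 h = 13.06 kt → 24 h equivalent = 13.06 × 24/12 ≈ 26.12 kt.
26 kt < 30 kt ⇒ not rapid intensification.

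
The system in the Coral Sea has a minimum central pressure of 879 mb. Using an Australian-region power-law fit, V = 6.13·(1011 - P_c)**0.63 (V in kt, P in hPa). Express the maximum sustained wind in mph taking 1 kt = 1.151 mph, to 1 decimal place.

ΔP = 1011 − 879 = 132 mb.
V ≈ 6.13 × 132^0.63 = 6.13 × 21.675 ≈ 132.869 kt.
132.869 × 1.151 ≈ 152.93 mph → 152.9 mph.

152.9 mph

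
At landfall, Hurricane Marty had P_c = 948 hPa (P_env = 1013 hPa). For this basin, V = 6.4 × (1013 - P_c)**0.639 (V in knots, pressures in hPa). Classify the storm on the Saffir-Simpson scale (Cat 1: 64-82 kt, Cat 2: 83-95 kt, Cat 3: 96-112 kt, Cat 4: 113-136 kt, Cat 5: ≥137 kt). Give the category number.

ΔP = 1013 − 948 = 65 hPa.
V ≈ 6.4 × 65^0.639 = 6.4 × 14.40 ≈ 92 kt.
92 kt falls in the Category 2 band.

2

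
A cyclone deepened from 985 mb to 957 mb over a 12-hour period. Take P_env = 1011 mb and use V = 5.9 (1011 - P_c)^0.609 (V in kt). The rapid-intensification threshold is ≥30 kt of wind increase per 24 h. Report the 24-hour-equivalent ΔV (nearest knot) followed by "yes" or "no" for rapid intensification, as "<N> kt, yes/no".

48 kt, yes

V₁: ΔP = 26, V ≈ 5.9 × 26^0.609 ≈ 42.91 kt.
V₂: ΔP = 54, V ≈ 5.9 × 54^0.609 ≈ 66.97 kt.
ΔV over 12 h = 24.06 kt → 24 h equivalent = 24.06 × 24/12 ≈ 48.12 kt.
48 kt ≥ 30 kt ⇒ rapid intensification.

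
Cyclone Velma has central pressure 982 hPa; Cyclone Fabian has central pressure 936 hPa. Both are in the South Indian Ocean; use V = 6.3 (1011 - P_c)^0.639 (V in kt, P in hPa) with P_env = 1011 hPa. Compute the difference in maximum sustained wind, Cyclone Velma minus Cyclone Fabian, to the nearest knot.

-45 kt

Cyclone Velma: ΔP = 29; V ≈ 6.3 × 29^0.639 ≈ 54.18 kt.
Cyclone Fabian: ΔP = 75; V ≈ 6.3 × 75^0.639 ≈ 99.43 kt.
Difference ≈ 54.18 − 99.43 = -45.25 → -45 kt.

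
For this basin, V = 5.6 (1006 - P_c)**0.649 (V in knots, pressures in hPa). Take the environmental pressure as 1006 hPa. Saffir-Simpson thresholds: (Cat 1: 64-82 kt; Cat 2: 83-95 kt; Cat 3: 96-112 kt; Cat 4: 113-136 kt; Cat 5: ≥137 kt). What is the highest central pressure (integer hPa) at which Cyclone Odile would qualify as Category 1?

963 hPa

Category 1 begins at V = 64 kt.
Required ΔP = (64/5.6)^(1/0.649) = 11.429^1.541 ≈ 42.68 hPa.
P_c ≤ 1006 − 42.68 = 963.32, so the highest integer P_c is 963 hPa.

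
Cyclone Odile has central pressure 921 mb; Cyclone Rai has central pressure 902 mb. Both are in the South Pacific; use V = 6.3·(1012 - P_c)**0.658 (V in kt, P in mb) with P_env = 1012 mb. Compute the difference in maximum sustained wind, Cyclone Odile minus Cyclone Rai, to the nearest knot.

Cyclone Odile: ΔP = 91; V ≈ 6.3 × 91^0.658 ≈ 122.57 kt.
Cyclone Rai: ΔP = 110; V ≈ 6.3 × 110^0.658 ≈ 138.86 kt.
Difference ≈ 122.57 − 138.86 = -16.29 → -16 kt.

-16 kt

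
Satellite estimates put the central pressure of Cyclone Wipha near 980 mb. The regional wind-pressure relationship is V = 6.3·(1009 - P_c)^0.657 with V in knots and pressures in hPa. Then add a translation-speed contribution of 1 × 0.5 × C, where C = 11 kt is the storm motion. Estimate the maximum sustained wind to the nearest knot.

63 kt

ΔP = 1009 − 980 = 29 mb.
29^0.657 ≈ 9.137.
V ≈ 6.3 × 9.137 ≈ 57.6 kt.
Translation term: 1 × 0.5 × 11 = 5.5 kt.
Corrected V ≈ 63.1 kt → 63 kt.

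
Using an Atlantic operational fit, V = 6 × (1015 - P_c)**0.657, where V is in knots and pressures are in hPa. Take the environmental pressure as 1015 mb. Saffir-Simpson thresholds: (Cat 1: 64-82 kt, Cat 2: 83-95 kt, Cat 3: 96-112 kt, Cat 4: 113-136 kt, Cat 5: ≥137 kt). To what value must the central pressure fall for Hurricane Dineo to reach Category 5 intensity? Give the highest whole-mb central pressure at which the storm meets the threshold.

Category 5 begins at V = 137 kt.
Required ΔP = (137/6)^(1/0.657) = 22.833^1.522 ≈ 116.91 mb.
P_c ≤ 1015 − 116.91 = 898.09, so the highest integer P_c is 898 mb.

898 mb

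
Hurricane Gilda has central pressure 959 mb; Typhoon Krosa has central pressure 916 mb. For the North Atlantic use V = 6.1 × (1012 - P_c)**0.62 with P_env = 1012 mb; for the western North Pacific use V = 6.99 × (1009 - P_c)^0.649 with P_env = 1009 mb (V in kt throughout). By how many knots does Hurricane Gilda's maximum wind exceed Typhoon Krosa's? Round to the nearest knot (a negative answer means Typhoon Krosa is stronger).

Hurricane Gilda: ΔP = 53; V ≈ 6.1 × 53^0.62 ≈ 71.51 kt.
Typhoon Krosa: ΔP = 93; V ≈ 6.99 × 93^0.649 ≈ 132.44 kt.
Difference ≈ 71.51 − 132.44 = -60.93 → -61 kt.

-61 kt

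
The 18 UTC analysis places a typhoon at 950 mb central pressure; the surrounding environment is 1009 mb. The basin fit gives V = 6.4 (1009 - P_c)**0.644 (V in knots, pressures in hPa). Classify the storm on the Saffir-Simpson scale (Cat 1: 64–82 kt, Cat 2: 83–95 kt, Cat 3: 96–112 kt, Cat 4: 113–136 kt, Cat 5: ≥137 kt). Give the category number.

ΔP = 1009 − 950 = 59 mb.
V ≈ 6.4 × 59^0.644 = 6.4 × 13.82 ≈ 88 kt.
88 kt falls in the Category 2 band.

2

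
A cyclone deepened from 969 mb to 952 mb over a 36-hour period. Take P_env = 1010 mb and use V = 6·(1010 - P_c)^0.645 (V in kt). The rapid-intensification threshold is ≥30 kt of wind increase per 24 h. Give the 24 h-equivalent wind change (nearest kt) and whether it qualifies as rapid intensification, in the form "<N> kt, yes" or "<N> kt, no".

11 kt, no

V₁: ΔP = 41, V ≈ 6 × 41^0.645 ≈ 65.83 kt.
V₂: ΔP = 58, V ≈ 6 × 58^0.645 ≈ 82.33 kt.
ΔV over 36 h = 16.50 kt → 24 h equivalent = 16.50 × 24/36 ≈ 11.00 kt.
11 kt < 30 kt ⇒ not rapid intensification.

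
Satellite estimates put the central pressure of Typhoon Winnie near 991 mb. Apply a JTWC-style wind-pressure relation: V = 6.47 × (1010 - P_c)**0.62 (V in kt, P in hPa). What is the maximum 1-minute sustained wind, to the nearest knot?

40 kt

ΔP = 1010 − 991 = 19 mb.
19^0.62 ≈ 6.206.
V ≈ 6.47 × 6.206 ≈ 40.2 kt.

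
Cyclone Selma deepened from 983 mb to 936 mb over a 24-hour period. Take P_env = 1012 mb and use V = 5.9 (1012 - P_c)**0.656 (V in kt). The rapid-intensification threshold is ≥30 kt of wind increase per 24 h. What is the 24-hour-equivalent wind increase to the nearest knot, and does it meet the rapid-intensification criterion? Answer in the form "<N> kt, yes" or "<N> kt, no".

47 kt, yes

V₁: ΔP = 29, V ≈ 5.9 × 29^0.656 ≈ 53.73 kt.
V₂: ΔP = 76, V ≈ 5.9 × 76^0.656 ≈ 101.08 kt.
ΔV over 24 h = 47.35 kt → 24 h equivalent = 47.35 × 24/24 ≈ 47.35 kt.
47 kt ≥ 30 kt ⇒ rapid intensification.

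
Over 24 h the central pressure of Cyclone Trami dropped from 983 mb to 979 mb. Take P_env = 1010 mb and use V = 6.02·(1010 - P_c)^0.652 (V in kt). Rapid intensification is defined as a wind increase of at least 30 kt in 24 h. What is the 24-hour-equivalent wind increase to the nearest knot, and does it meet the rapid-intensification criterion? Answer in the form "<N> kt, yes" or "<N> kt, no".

5 kt, no

V₁: ΔP = 27, V ≈ 6.02 × 27^0.652 ≈ 51.62 kt.
V₂: ΔP = 31, V ≈ 6.02 × 31^0.652 ≈ 56.49 kt.
ΔV over 24 h = 4.87 kt → 24 h equivalent = 4.87 × 24/24 ≈ 4.87 kt.
5 kt < 30 kt ⇒ not rapid intensification.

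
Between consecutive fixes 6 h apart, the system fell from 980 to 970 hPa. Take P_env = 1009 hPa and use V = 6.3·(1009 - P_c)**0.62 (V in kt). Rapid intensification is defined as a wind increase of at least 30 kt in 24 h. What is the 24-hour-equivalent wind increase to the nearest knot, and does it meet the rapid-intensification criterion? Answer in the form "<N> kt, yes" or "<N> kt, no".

41 kt, yes

V₁: ΔP = 29, V ≈ 6.3 × 29^0.62 ≈ 50.82 kt.
V₂: ΔP = 39, V ≈ 6.3 × 39^0.62 ≈ 61.07 kt.
ΔV over 6 h = 10.25 kt → 24 h equivalent = 10.25 × 24/6 ≈ 41.00 kt.
41 kt ≥ 30 kt ⇒ rapid intensification.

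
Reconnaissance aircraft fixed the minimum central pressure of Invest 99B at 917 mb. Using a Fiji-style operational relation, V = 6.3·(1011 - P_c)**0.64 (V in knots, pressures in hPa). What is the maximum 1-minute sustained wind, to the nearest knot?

115 kt

ΔP = 1011 − 917 = 94 mb.
94^0.64 ≈ 18.315.
V ≈ 6.3 × 18.315 ≈ 115.4 kt.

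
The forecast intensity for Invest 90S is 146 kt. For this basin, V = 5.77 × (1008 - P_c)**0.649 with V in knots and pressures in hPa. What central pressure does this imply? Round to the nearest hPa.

863 hPa

ΔP = (V / 5.77)^(1/0.649) = (146/5.77)^1.541.
146/5.77 = 25.303; 25.303^1.541 ≈ 145.23 hPa.
P_c = 1008 − 145.23 = 862.77 ≈ 863 hPa.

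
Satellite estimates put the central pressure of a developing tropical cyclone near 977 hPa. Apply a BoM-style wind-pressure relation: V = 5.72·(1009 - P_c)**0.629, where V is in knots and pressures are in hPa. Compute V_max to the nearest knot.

ΔP = 1009 − 977 = 32 hPa.
32^0.629 ≈ 8.846.
V ≈ 5.72 × 8.846 ≈ 50.6 kt.

51 kt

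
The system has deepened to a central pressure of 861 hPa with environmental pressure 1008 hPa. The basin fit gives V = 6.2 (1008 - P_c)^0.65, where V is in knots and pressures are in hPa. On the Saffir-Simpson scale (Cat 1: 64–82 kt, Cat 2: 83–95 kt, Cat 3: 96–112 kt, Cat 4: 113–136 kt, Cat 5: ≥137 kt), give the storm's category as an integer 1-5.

5

ΔP = 1008 − 861 = 147 hPa.
V ≈ 6.2 × 147^0.65 = 6.2 × 25.63 ≈ 159 kt.
159 kt falls in the Category 5 band.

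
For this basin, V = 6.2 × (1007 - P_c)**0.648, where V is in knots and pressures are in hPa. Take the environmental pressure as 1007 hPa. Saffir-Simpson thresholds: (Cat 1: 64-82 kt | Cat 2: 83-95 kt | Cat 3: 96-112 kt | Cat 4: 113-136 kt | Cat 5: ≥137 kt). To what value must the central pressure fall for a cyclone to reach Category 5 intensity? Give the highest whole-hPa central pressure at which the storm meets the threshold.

Category 5 begins at V = 137 kt.
Required ΔP = (137/6.2)^(1/0.648) = 22.097^1.543 ≈ 118.74 hPa.
P_c ≤ 1007 − 118.74 = 888.26, so the highest integer P_c is 888 hPa.

888 hPa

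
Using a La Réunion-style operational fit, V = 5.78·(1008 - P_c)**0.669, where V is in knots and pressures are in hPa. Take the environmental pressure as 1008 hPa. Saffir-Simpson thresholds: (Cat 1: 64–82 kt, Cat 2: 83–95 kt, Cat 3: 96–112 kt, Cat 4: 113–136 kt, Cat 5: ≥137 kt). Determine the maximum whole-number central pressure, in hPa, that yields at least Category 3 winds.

941 hPa

Category 3 begins at V = 96 kt.
Required ΔP = (96/5.78)^(1/0.669) = 16.609^1.495 ≈ 66.70 hPa.
P_c ≤ 1008 − 66.70 = 941.30, so the highest integer P_c is 941 hPa.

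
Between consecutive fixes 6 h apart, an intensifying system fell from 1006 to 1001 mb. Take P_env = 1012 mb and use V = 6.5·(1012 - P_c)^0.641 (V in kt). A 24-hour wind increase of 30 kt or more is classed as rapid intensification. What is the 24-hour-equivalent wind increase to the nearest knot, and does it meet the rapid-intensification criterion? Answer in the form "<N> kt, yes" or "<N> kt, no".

39 kt, yes

V₁: ΔP = 6, V ≈ 6.5 × 6^0.641 ≈ 20.50 kt.
V₂: ΔP = 11, V ≈ 6.5 × 11^0.641 ≈ 30.23 kt.
ΔV over 6 h = 9.73 kt → 24 h equivalent = 9.73 × 24/6 ≈ 38.92 kt.
39 kt ≥ 30 kt ⇒ rapid intensification.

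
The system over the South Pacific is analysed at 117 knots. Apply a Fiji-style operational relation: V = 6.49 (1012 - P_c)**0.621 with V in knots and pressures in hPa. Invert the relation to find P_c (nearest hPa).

907 hPa

ΔP = (V / 6.49)^(1/0.621) = (117/6.49)^1.610.
117/6.49 = 18.028; 18.028^1.610 ≈ 105.31 hPa.
P_c = 1012 − 105.31 = 906.69 ≈ 907 hPa.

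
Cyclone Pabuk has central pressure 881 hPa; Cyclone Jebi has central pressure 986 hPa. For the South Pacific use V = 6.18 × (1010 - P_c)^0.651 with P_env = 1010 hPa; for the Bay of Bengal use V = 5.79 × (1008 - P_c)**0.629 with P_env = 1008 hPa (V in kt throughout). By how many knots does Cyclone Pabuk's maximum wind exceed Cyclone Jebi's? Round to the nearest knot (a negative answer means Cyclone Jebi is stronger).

Cyclone Pabuk: ΔP = 129; V ≈ 6.18 × 129^0.651 ≈ 146.21 kt.
Cyclone Jebi: ΔP = 22; V ≈ 5.79 × 22^0.629 ≈ 40.46 kt.
Difference ≈ 146.21 − 40.46 = 105.75 → 106 kt.

106 kt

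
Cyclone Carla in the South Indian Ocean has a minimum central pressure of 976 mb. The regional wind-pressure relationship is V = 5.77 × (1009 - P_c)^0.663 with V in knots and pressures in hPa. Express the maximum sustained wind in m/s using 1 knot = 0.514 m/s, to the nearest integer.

ΔP = 1009 − 976 = 33 mb.
V ≈ 5.77 × 33^0.663 = 5.77 × 10.157 ≈ 58.607 kt.
58.607 × 0.514 ≈ 30.12 m/s → 30 m/s.

30 m/s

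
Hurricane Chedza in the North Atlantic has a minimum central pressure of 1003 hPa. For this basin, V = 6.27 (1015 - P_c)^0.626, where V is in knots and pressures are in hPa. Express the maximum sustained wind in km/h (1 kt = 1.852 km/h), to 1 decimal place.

ΔP = 1015 − 1003 = 12 hPa.
V ≈ 6.27 × 12^0.626 = 6.27 × 4.738 ≈ 29.705 kt.
29.705 × 1.852 ≈ 55.01 km/h → 55.0 km/h.

55.0 km/h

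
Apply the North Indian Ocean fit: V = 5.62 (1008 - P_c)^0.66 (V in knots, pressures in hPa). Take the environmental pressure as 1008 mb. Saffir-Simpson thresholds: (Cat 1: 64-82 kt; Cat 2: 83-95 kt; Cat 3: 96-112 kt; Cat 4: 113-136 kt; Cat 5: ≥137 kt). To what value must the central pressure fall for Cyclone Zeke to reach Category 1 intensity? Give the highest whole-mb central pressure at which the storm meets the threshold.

968 mb

Category 1 begins at V = 64 kt.
Required ΔP = (64/5.62)^(1/0.66) = 11.388^1.515 ≈ 39.87 mb.
P_c ≤ 1008 − 39.87 = 968.13, so the highest integer P_c is 968 mb.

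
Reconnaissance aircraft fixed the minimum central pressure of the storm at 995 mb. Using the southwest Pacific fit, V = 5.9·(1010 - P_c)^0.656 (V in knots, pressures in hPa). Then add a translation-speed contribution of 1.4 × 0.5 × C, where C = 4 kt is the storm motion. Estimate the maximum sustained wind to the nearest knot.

38 kt

ΔP = 1010 − 995 = 15 mb.
15^0.656 ≈ 5.909.
V ≈ 5.9 × 5.909 ≈ 34.9 kt.
Translation term: 1.4 × 0.5 × 4 = 2.8 kt.
Corrected V ≈ 37.7 kt → 38 kt.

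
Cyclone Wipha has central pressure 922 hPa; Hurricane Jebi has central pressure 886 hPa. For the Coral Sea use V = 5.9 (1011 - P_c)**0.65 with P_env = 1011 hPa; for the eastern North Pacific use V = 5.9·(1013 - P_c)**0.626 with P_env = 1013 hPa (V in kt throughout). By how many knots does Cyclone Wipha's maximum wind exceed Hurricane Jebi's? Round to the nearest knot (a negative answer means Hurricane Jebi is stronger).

-13 kt

Cyclone Wipha: ΔP = 89; V ≈ 5.9 × 89^0.65 ≈ 109.13 kt.
Hurricane Jebi: ΔP = 127; V ≈ 5.9 × 127^0.626 ≈ 122.41 kt.
Difference ≈ 109.13 − 122.41 = -13.28 → -13 kt.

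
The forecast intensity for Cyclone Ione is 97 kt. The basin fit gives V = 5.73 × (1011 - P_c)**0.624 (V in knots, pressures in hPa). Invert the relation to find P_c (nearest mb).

918 mb

ΔP = (V / 5.73)^(1/0.624) = (97/5.73)^1.603.
97/5.73 = 16.928; 16.928^1.603 ≈ 93.10 mb.
P_c = 1011 − 93.10 = 917.90 ≈ 918 mb.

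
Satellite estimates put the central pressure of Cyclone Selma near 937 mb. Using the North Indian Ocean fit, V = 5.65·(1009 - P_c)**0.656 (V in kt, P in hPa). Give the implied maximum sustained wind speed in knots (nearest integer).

93 kt

ΔP = 1009 − 937 = 72 mb.
72^0.656 ≈ 16.535.
V ≈ 5.65 × 16.535 ≈ 93.4 kt.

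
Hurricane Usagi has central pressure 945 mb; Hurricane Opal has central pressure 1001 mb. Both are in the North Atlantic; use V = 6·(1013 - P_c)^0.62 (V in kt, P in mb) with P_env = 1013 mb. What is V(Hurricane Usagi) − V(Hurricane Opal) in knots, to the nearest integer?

Hurricane Usagi: ΔP = 68; V ≈ 6 × 68^0.62 ≈ 82.09 kt.
Hurricane Opal: ΔP = 12; V ≈ 6 × 12^0.62 ≈ 28.01 kt.
Difference ≈ 82.09 − 28.01 = 54.08 → 54 kt.

54 kt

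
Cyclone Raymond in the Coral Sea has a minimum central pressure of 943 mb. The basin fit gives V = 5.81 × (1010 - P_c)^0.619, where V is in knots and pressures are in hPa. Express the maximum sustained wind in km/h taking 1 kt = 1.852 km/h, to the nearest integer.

ΔP = 1010 − 943 = 67 mb.
V ≈ 5.81 × 67^0.619 = 5.81 × 13.500 ≈ 78.436 kt.
78.436 × 1.852 ≈ 145.26 km/h → 145 km/h.

145 km/h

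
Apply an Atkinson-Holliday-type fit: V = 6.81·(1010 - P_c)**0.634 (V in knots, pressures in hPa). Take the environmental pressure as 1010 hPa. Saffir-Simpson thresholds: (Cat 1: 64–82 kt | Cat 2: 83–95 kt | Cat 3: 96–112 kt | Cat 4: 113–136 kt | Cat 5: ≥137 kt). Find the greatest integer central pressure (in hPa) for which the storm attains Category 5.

Category 5 begins at V = 137 kt.
Required ΔP = (137/6.81)^(1/0.634) = 20.117^1.577 ≈ 113.79 hPa.
P_c ≤ 1010 − 113.79 = 896.21, so the highest integer P_c is 896 hPa.

896 hPa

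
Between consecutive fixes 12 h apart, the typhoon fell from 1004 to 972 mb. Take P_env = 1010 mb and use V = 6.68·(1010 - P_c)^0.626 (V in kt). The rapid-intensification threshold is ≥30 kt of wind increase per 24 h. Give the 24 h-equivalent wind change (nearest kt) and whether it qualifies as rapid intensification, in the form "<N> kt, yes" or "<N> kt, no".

V₁: ΔP = 6, V ≈ 6.68 × 6^0.626 ≈ 20.51 kt.
V₂: ΔP = 38, V ≈ 6.68 × 38^0.626 ≈ 65.12 kt.
ΔV over 12 h = 44.61 kt → 24 h equivalent = 44.61 × 24/12 ≈ 89.22 kt.
89 kt ≥ 30 kt ⇒ rapid intensification.

89 kt, yes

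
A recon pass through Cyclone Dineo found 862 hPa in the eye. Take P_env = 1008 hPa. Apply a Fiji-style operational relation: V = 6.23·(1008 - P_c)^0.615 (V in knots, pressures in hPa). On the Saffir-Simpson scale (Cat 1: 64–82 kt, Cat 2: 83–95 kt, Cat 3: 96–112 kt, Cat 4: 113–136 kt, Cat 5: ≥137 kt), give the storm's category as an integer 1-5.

ΔP = 1008 − 862 = 146 hPa.
V ≈ 6.23 × 146^0.615 = 6.23 × 21.43 ≈ 134 kt.
134 kt falls in the Category 4 band.

4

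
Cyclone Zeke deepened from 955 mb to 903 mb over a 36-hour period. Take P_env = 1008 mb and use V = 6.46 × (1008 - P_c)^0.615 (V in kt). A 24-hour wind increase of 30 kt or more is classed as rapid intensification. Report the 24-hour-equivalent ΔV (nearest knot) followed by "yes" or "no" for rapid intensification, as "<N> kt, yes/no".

26 kt, no

V₁: ΔP = 53, V ≈ 6.46 × 53^0.615 ≈ 74.24 kt.
V₂: ΔP = 105, V ≈ 6.46 × 105^0.615 ≈ 113.05 kt.
ΔV over 36 h = 38.81 kt → 24 h equivalent = 38.81 × 24/36 ≈ 25.87 kt.
26 kt < 30 kt ⇒ not rapid intensification.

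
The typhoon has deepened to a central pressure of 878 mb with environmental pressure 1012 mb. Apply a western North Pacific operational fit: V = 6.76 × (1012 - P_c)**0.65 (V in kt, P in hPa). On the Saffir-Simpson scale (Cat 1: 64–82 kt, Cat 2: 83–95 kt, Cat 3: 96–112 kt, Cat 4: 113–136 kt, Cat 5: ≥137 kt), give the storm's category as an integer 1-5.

5

ΔP = 1012 − 878 = 134 mb.
V ≈ 6.76 × 134^0.65 = 6.76 × 24.13 ≈ 163 kt.
163 kt falls in the Category 5 band.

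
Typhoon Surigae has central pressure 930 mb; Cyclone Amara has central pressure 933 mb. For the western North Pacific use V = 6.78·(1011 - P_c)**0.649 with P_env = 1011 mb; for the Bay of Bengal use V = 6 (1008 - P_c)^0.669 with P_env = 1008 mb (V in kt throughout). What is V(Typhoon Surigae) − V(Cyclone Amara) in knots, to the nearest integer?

Typhoon Surigae: ΔP = 81; V ≈ 6.78 × 81^0.649 ≈ 117.45 kt.
Cyclone Amara: ΔP = 75; V ≈ 6 × 75^0.669 ≈ 107.79 kt.
Difference ≈ 117.45 − 107.79 = 9.66 → 10 kt.

10 kt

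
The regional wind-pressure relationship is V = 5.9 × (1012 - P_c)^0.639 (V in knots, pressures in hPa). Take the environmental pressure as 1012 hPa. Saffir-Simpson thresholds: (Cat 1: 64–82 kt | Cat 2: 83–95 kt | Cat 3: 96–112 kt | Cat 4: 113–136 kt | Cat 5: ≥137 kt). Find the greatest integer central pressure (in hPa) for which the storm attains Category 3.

Category 3 begins at V = 96 kt.
Required ΔP = (96/5.9)^(1/0.639) = 16.271^1.565 ≈ 78.67 hPa.
P_c ≤ 1012 − 78.67 = 933.33, so the highest integer P_c is 933 hPa.

933 hPa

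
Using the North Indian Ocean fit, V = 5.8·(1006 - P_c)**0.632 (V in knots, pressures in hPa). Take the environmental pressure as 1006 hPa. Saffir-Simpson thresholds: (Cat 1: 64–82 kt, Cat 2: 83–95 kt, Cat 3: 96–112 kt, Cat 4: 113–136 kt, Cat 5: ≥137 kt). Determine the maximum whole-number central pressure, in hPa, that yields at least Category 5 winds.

857 hPa

Category 5 begins at V = 137 kt.
Required ΔP = (137/5.8)^(1/0.632) = 23.621^1.582 ≈ 148.91 hPa.
P_c ≤ 1006 − 148.91 = 857.09, so the highest integer P_c is 857 hPa.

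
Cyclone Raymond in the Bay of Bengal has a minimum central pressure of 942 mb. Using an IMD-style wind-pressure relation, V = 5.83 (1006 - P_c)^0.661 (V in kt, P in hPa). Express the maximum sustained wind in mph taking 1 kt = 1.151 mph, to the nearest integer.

ΔP = 1006 − 942 = 64 mb.
V ≈ 5.83 × 64^0.661 = 5.83 × 15.627 ≈ 91.107 kt.
91.107 × 1.151 ≈ 104.86 mph → 105 mph.

105 mph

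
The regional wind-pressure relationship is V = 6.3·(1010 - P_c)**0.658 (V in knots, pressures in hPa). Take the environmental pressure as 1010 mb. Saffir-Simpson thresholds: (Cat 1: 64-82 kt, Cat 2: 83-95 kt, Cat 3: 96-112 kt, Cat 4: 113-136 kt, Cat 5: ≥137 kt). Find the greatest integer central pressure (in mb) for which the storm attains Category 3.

947 mb

Category 3 begins at V = 96 kt.
Required ΔP = (96/6.3)^(1/0.658) = 15.238^1.520 ≈ 62.77 mb.
P_c ≤ 1010 − 62.77 = 947.23, so the highest integer P_c is 947 mb.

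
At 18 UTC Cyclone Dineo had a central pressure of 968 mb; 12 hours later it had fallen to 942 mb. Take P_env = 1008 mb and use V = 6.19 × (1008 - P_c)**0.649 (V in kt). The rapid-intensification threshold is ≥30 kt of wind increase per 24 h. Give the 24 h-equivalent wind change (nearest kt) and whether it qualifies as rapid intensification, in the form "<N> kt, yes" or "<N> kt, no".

52 kt, yes

V₁: ΔP = 40, V ≈ 6.19 × 40^0.649 ≈ 67.83 kt.
V₂: ΔP = 66, V ≈ 6.19 × 66^0.649 ≈ 93.88 kt.
ΔV over 12 h = 26.05 kt → 24 h equivalent = 26.05 × 24/12 ≈ 52.10 kt.
52 kt ≥ 30 kt ⇒ rapid intensification.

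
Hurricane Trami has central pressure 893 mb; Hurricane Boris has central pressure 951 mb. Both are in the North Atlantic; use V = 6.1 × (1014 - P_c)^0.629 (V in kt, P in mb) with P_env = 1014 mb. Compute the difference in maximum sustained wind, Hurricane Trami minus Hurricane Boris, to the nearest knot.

Hurricane Trami: ΔP = 121; V ≈ 6.1 × 121^0.629 ≈ 124.57 kt.
Hurricane Boris: ΔP = 63; V ≈ 6.1 × 63^0.629 ≈ 82.63 kt.
Difference ≈ 124.57 − 82.63 = 41.94 → 42 kt.

42 kt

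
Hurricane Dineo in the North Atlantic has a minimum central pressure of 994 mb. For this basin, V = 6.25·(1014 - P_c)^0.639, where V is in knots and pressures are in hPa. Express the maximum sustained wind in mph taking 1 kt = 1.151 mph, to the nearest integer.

ΔP = 1014 − 994 = 20 mb.
V ≈ 6.25 × 20^0.639 = 6.25 × 6.782 ≈ 42.388 kt.
42.388 × 1.151 ≈ 48.79 mph → 49 mph.

49 mph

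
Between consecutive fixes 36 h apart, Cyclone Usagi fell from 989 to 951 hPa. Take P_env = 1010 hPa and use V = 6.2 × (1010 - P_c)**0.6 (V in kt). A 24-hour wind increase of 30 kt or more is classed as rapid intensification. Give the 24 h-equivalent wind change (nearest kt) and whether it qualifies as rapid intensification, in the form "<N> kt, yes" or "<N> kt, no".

22 kt, no

V₁: ΔP = 21, V ≈ 6.2 × 21^0.6 ≈ 38.52 kt.
V₂: ΔP = 59, V ≈ 6.2 × 59^0.6 ≈ 71.60 kt.
ΔV over 36 h = 33.08 kt → 24 h equivalent = 33.08 × 24/36 ≈ 22.05 kt.
22 kt < 30 kt ⇒ not rapid intensification.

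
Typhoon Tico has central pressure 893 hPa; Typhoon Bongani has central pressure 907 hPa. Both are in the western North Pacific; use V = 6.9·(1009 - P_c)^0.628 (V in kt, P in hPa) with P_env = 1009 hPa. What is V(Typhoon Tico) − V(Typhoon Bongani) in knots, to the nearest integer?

11 kt

Typhoon Tico: ΔP = 116; V ≈ 6.9 × 116^0.628 ≈ 136.56 kt.
Typhoon Bongani: ΔP = 102; V ≈ 6.9 × 102^0.628 ≈ 125.97 kt.
Difference ≈ 136.56 − 125.97 = 10.59 → 11 kt.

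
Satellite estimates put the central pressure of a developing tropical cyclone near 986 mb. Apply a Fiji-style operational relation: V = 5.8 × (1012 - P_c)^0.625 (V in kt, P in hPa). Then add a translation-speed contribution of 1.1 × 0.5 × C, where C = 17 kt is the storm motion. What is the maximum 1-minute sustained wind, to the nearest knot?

ΔP = 1012 − 986 = 26 mb.
26^0.625 ≈ 7.662.
V ≈ 5.8 × 7.662 ≈ 44.4 kt.
Translation term: 1.1 × 0.5 × 17 = 9.35 kt.
Corrected V ≈ 53.75 kt → 54 kt.

54 kt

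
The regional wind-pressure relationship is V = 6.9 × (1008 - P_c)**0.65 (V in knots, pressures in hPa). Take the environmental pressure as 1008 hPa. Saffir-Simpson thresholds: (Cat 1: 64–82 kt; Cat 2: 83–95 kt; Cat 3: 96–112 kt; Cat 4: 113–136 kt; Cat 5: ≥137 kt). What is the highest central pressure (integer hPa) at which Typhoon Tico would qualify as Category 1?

977 hPa

Category 1 begins at V = 64 kt.
Required ΔP = (64/6.9)^(1/0.65) = 9.275^1.538 ≈ 30.78 hPa.
P_c ≤ 1008 − 30.78 = 977.22, so the highest integer P_c is 977 hPa.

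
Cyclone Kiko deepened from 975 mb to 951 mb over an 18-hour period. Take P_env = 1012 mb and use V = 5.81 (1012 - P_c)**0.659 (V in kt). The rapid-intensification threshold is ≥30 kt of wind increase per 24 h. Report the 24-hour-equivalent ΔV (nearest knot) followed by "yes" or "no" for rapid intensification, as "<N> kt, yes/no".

33 kt, yes

V₁: ΔP = 37, V ≈ 5.81 × 37^0.659 ≈ 62.75 kt.
V₂: ΔP = 61, V ≈ 5.81 × 61^0.659 ≈ 87.24 kt.
ΔV over 18 h = 24.49 kt → 24 h equivalent = 24.49 × 24/18 ≈ 32.65 kt.
33 kt ≥ 30 kt ⇒ rapid intensification.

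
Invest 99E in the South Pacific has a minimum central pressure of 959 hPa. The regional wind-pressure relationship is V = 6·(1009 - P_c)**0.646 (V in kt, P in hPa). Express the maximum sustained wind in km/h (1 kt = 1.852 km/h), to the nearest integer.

139 km/h

ΔP = 1009 − 959 = 50 hPa.
V ≈ 6 × 50^0.646 = 6 × 12.518 ≈ 75.108 kt.
75.108 × 1.852 ≈ 139.10 km/h → 139 km/h.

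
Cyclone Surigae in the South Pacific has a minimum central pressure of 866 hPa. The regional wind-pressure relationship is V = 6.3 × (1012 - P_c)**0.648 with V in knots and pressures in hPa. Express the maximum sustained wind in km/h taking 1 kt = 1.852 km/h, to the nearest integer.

ΔP = 1012 − 866 = 146 hPa.
V ≈ 6.3 × 146^0.648 = 6.3 × 25.264 ≈ 159.163 kt.
159.163 × 1.852 ≈ 294.77 km/h → 295 km/h.

295 km/h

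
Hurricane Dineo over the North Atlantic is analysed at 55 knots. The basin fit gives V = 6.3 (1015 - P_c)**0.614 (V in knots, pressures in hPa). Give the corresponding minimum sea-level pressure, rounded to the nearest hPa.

981 hPa

ΔP = (V / 6.3)^(1/0.614) = (55/6.3)^1.629.
55/6.3 = 8.730; 8.730^1.629 ≈ 34.09 hPa.
P_c = 1015 − 34.09 = 980.91 ≈ 981 hPa.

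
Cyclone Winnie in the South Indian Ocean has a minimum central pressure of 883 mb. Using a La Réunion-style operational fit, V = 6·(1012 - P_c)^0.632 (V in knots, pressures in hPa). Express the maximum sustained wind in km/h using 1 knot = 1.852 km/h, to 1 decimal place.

ΔP = 1012 − 883 = 129 mb.
V ≈ 6 × 129^0.632 = 6 × 21.572 ≈ 129.433 kt.
129.433 × 1.852 ≈ 239.71 km/h → 239.7 km/h.

239.7 km/h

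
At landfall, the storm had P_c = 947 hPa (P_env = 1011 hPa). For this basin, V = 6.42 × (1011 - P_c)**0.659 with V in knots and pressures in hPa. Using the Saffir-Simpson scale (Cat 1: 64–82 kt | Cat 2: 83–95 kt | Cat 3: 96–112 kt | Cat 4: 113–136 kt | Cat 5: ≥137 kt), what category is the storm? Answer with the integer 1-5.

ΔP = 1011 − 947 = 64 hPa.
V ≈ 6.42 × 64^0.659 = 6.42 × 15.50 ≈ 99 kt.
99 kt falls in the Category 3 band.

3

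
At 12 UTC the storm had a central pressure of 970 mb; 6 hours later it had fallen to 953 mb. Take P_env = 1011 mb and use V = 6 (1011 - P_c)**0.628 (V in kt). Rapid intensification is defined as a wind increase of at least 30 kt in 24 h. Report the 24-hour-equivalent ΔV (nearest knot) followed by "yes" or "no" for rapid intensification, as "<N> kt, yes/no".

60 kt, yes

V₁: ΔP = 41, V ≈ 6 × 41^0.628 ≈ 61.80 kt.
V₂: ΔP = 58, V ≈ 6 × 58^0.628 ≈ 76.84 kt.
ΔV over 6 h = 15.04 kt → 24 h equivalent = 15.04 × 24/6 ≈ 60.16 kt.
60 kt ≥ 30 kt ⇒ rapid intensification.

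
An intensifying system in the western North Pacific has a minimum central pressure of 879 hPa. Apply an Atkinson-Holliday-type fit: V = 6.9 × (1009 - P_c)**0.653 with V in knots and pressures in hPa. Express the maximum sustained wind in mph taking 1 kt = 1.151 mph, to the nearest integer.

ΔP = 1009 − 879 = 130 hPa.
V ≈ 6.9 × 130^0.653 = 6.9 × 24.011 ≈ 165.674 kt.
165.674 × 1.151 ≈ 190.69 mph → 191 mph.

191 mph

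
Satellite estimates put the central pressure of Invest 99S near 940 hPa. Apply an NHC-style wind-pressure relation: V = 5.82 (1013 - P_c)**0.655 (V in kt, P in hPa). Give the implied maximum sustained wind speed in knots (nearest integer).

97 kt

ΔP = 1013 − 940 = 73 hPa.
73^0.655 ≈ 16.614.
V ≈ 5.82 × 16.614 ≈ 96.7 kt.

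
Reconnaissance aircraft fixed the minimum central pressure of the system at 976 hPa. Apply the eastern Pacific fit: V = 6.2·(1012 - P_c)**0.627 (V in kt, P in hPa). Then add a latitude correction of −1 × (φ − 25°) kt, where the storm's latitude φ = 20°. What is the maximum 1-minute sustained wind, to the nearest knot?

ΔP = 1012 − 976 = 36 hPa.
36^0.627 ≈ 9.458.
V ≈ 6.2 × 9.458 ≈ 58.6 kt.
Latitude correction: −1 × (20 − 25) = 5 kt.
Corrected V ≈ 63.6 kt → 64 kt.

64 kt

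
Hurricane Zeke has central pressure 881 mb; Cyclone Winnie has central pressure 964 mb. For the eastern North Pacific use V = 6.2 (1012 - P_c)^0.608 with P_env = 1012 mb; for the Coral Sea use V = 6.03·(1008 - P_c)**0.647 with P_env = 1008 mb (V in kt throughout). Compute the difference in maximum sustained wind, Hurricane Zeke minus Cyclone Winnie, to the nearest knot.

50 kt

Hurricane Zeke: ΔP = 131; V ≈ 6.2 × 131^0.608 ≈ 120.14 kt.
Cyclone Winnie: ΔP = 44; V ≈ 6.03 × 44^0.647 ≈ 69.76 kt.
Difference ≈ 120.14 − 69.76 = 50.38 → 50 kt.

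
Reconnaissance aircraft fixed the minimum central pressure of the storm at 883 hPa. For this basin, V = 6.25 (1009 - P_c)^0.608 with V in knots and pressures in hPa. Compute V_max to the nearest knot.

ΔP = 1009 − 883 = 126 hPa.
126^0.608 ≈ 18.925.
V ≈ 6.25 × 18.925 ≈ 118.3 kt.

118 kt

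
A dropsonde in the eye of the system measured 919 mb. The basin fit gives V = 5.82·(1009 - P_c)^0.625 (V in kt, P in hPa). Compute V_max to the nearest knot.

ΔP = 1009 − 919 = 90 mb.
90^0.625 ≈ 16.650.
V ≈ 5.82 × 16.650 ≈ 96.9 kt.

97 kt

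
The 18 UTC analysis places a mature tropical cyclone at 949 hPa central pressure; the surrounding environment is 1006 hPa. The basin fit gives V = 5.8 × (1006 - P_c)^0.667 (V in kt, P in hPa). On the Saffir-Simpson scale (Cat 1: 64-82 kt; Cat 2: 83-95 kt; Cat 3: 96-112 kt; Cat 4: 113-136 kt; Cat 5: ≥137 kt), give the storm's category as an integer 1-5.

2

ΔP = 1006 − 949 = 57 hPa.
V ≈ 5.8 × 57^0.667 = 5.8 × 14.83 ≈ 86 kt.
86 kt falls in the Category 2 band.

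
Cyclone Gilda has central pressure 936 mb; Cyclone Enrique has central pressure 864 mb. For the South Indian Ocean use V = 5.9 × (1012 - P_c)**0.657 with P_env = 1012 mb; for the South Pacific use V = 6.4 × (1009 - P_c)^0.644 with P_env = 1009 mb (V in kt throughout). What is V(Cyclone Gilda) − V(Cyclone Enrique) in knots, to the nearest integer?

Cyclone Gilda: ΔP = 76; V ≈ 5.9 × 76^0.657 ≈ 101.52 kt.
Cyclone Enrique: ΔP = 145; V ≈ 6.4 × 145^0.644 ≈ 157.80 kt.
Difference ≈ 101.52 − 157.80 = -56.28 → -56 kt.

-56 kt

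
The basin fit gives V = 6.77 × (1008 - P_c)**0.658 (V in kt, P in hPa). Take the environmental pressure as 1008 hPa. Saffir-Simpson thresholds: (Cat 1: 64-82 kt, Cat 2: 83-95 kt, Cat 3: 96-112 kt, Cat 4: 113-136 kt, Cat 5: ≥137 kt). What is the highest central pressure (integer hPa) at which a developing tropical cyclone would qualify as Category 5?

911 hPa

Category 5 begins at V = 137 kt.
Required ΔP = (137/6.77)^(1/0.658) = 20.236^1.520 ≈ 96.61 hPa.
P_c ≤ 1008 − 96.61 = 911.39, so the highest integer P_c is 911 hPa.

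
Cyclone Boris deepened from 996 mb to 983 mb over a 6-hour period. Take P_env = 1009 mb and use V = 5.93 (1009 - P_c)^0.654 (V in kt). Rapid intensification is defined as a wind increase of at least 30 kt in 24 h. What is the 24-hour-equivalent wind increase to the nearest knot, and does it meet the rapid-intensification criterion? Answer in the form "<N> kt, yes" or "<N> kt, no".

73 kt, yes

V₁: ΔP = 13, V ≈ 5.93 × 13^0.654 ≈ 31.74 kt.
V₂: ΔP = 26, V ≈ 5.93 × 26^0.654 ≈ 49.94 kt.
ΔV over 6 h = 18.20 kt → 24 h equivalent = 18.20 × 24/6 ≈ 72.80 kt.
73 kt ≥ 30 kt ⇒ rapid intensification.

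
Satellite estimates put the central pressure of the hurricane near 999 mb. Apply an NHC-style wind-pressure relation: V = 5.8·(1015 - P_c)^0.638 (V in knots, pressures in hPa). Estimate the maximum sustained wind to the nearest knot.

ΔP = 1015 − 999 = 16 mb.
16^0.638 ≈ 5.864.
V ≈ 5.8 × 5.864 ≈ 34.0 kt.

34 kt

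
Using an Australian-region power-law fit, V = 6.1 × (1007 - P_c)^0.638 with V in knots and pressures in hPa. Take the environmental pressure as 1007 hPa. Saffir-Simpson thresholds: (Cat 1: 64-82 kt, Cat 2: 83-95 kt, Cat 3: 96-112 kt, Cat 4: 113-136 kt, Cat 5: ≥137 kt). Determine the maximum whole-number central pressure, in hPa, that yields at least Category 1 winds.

967 hPa

Category 1 begins at V = 64 kt.
Required ΔP = (64/6.1)^(1/0.638) = 10.492^1.567 ≈ 39.82 hPa.
P_c ≤ 1007 − 39.82 = 967.18, so the highest integer P_c is 967 hPa.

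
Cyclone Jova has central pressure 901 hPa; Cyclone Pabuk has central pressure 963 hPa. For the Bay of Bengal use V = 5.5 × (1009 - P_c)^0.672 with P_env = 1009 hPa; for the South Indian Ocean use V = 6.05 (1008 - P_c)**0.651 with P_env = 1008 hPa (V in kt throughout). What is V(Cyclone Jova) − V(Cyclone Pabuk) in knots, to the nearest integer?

Cyclone Jova: ΔP = 108; V ≈ 5.5 × 108^0.672 ≈ 127.89 kt.
Cyclone Pabuk: ΔP = 45; V ≈ 6.05 × 45^0.651 ≈ 72.11 kt.
Difference ≈ 127.89 − 72.11 = 55.78 → 56 kt.

56 kt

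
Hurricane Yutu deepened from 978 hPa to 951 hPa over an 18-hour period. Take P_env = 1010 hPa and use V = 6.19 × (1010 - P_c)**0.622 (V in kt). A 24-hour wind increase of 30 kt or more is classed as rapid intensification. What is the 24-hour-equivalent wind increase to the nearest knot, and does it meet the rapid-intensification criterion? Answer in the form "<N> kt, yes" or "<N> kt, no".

V₁: ΔP = 32, V ≈ 6.19 × 32^0.622 ≈ 53.44 kt.
V₂: ΔP = 59, V ≈ 6.19 × 59^0.622 ≈ 78.19 kt.
ΔV over 18 h = 24.75 kt → 24 h equivalent = 24.75 × 24/18 ≈ 33.00 kt.
33 kt ≥ 30 kt ⇒ rapid intensification.

33 kt, yes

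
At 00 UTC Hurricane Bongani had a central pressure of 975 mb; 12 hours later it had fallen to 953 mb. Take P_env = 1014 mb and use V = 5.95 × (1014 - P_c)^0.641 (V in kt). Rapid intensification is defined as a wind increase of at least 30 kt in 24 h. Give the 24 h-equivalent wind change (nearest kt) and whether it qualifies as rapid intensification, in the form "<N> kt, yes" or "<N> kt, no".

V₁: ΔP = 39, V ≈ 5.95 × 39^0.641 ≈ 62.29 kt.
V₂: ΔP = 61, V ≈ 5.95 × 61^0.641 ≈ 82.97 kt.
ΔV over 12 h = 20.68 kt → 24 h equivalent = 20.68 × 24/12 ≈ 41.36 kt.
41 kt ≥ 30 kt ⇒ rapid intensification.

41 kt, yes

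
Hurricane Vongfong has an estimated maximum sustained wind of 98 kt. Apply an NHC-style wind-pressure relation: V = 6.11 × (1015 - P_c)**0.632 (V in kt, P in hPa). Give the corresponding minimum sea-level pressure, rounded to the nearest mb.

ΔP = (V / 6.11)^(1/0.632) = (98/6.11)^1.582.
98/6.11 = 16.039; 16.039^1.582 ≈ 80.71 mb.
P_c = 1015 − 80.71 = 934.29 ≈ 934 mb.

934 mb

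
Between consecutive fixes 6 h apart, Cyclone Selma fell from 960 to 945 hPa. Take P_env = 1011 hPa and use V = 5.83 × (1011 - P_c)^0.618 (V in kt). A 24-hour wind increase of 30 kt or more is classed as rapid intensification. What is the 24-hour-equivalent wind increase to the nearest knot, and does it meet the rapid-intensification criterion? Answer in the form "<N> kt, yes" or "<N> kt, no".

46 kt, yes

V₁: ΔP = 51, V ≈ 5.83 × 51^0.618 ≈ 66.21 kt.
V₂: ΔP = 66, V ≈ 5.83 × 66^0.618 ≈ 77.65 kt.
ΔV over 6 h = 11.44 kt → 24 h equivalent = 11.44 × 24/6 ≈ 45.76 kt.
46 kt ≥ 30 kt ⇒ rapid intensification.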